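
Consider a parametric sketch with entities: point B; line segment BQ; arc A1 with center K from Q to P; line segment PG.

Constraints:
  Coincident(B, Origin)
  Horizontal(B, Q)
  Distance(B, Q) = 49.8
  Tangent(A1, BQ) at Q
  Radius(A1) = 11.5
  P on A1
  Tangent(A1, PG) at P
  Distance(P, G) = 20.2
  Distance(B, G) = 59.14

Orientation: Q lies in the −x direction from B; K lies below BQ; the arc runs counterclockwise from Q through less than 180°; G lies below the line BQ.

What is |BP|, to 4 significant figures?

61.97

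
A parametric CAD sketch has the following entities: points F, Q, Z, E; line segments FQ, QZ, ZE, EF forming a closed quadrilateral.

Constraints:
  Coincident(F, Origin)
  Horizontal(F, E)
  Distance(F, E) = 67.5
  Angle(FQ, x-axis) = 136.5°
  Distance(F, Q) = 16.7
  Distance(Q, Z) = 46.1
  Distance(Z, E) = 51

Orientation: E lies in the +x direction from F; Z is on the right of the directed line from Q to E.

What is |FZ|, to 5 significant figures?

29.402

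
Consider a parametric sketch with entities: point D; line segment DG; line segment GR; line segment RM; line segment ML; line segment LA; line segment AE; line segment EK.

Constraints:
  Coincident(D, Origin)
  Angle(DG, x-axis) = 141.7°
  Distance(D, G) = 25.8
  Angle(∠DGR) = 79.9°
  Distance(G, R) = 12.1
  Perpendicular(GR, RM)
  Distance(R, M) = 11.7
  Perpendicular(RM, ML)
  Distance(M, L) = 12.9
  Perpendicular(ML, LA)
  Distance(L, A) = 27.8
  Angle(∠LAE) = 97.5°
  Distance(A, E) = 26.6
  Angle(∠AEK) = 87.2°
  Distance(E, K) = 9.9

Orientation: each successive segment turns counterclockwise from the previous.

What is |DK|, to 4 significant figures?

41.35

D is at the origin; DG runs at 141.7° with length 25.8, so G = (-20.25, 15.99). ∠DGR = 79.9° gives GR at -118.2° from the x-axis; with |GR| = 12.1, R = (-25.97, 5.327). GR ⟂ RM, so RM runs at -28.20°; with |RM| = 11.7, M = (-15.65, -0.2023). The perpendicularity gives ML at right angles to RM, so ML runs at 61.80°; with |ML| = 12.9, L = (-9.558, 11.17). The perpendicularity gives LA at right angles to ML, so LA runs at 151.8°; with |LA| = 27.8, A = (-34.06, 24.30). ∠LAE = 97.5° gives AE at -125.7° from the x-axis; with |AE| = 26.6, E = (-49.58, 2.702). ∠AEK = 87.2° gives EK at -32.90° from the x-axis; with |EK| = 9.9, K = (-41.27, -2.675). Then |DK| = |K − D| = 41.35.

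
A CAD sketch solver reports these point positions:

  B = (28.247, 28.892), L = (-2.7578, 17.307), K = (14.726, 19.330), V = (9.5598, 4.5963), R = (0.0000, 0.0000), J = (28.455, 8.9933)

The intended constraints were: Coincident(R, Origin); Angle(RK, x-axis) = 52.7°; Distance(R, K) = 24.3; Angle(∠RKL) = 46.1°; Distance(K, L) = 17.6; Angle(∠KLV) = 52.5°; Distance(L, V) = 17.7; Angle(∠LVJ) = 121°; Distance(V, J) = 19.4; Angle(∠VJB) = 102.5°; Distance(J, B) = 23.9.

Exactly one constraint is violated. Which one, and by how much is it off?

Distance(J, B) = 23.9 — off by 4.00.

R = (0.00, 0.00) ✓; RK at 52.70° ✓; |RK| = 24.30 ✓; ∠RKL = 46.10° ✓; |KL| = 17.60 ✓; ∠KLV = 52.50° ✓; |LV| = 17.70 ✓; ∠LVJ = 121.0° ✓; |VJ| = 19.40 ✓; ∠VJB = 102.5° ✓; |JB| = 19.90 ✗.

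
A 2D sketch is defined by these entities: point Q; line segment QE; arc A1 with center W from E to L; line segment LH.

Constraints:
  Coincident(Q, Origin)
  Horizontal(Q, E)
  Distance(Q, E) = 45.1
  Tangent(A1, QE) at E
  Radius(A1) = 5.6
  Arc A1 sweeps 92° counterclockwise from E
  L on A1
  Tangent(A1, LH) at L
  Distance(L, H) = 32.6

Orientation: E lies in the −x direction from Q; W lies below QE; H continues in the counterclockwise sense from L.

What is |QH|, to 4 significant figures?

62.68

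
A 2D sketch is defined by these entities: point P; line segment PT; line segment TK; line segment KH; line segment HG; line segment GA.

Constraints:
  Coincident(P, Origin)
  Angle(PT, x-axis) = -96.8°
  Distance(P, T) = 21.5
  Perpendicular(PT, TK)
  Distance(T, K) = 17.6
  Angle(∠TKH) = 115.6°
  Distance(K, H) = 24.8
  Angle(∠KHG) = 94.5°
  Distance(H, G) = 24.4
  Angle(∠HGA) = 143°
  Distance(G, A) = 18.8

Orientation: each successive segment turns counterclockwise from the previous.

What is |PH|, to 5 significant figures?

28.329

P is at the origin; PT runs at -96.8° with length 21.5, so T = (-2.5457, -21.349). PT ⟂ TK, so TK runs at -6.8000°; with |TK| = 17.6, K = (14.931, -23.433). ∠TKH = 115.6° gives KH at 57.600° from the x-axis; with |KH| = 24.8, H = (28.219, -2.4933). Then |PH| = |H − P| = 28.329.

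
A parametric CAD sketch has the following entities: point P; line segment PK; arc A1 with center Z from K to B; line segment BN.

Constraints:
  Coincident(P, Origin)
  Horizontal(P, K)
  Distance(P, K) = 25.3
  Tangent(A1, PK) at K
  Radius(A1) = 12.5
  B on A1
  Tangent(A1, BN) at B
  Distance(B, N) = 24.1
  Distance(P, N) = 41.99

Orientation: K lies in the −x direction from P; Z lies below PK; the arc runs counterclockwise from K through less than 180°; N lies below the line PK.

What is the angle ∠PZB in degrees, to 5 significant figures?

161.21°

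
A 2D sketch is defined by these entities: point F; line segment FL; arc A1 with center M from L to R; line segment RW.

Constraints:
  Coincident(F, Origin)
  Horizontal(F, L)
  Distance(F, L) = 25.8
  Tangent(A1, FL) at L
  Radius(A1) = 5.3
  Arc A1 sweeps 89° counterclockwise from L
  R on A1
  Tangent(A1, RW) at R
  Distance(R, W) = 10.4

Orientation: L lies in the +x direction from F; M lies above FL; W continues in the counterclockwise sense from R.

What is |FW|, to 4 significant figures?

34.96

On A1, L sits at bearing -90° from M; an 89° counterclockwise sweep puts R at bearing -1°, so R = M + 5.3·(cos -1°, sin -1°) = (31.10, 5.208). Since A1 is tangent to RW there, MR ⟂ RW, so RW runs along (−sin -1°, cos -1°); with |RW| = 10.4, W = (31.28, 15.61). Then |FW| = |W − F| = 34.96.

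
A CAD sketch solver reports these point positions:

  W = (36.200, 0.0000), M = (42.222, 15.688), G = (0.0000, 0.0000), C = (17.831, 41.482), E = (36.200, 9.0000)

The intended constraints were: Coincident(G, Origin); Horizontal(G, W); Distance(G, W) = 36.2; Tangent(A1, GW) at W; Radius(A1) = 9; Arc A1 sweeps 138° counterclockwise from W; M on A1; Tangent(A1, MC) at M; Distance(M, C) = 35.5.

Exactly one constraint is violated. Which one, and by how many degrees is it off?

Tangent(A1, MC) at M — off by 4.60°.

G = (0.00, 0.00) ✓; G.y = 0.00, W.y = 0.00 ✓; |GW| = 36.20 ✓; ∠(EW, WG) = 90.00° ✓; |EW| = 9.000 ✓; bearing(E→M) − bearing(E→W) = 138.0° ✓; |EM| = 9.000 ✓; ∠(EM, MC) = 94.60° ✗; |MC| = 35.50 ✓.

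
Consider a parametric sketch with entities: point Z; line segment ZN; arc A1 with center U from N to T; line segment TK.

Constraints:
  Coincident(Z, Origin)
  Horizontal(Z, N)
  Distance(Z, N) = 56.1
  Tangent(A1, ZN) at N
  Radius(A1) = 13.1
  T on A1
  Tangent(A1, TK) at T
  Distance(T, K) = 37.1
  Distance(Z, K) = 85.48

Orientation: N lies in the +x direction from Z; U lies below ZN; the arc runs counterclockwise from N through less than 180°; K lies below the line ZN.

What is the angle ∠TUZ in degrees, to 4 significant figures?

52.01°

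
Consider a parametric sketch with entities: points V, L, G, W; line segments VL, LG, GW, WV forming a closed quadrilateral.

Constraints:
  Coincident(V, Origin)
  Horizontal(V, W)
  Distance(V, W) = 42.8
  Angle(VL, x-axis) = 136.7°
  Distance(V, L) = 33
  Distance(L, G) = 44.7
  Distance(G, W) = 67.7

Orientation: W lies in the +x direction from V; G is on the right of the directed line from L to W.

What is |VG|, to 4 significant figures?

30.56

V is at the origin; V and W share the same y with |VW| = 42.8 and W in +x, so W = (42.8, 0). VL runs at 136.7° with |VL| = 33.0, so L = (-24.02, 22.63). G is determined by |LG| = 44.7 and |GW| = 67.7 together: it lies at the intersection of circle(L, 44.7) and circle(W, 67.7). With |LW| = 70.55, the foot of the radical line on LW is 16.95 from L and the perpendicular offset is √(44.7² − 16.95²) = 41.36. Taking the right-of-LW solution: G = (-21.23, -21.98).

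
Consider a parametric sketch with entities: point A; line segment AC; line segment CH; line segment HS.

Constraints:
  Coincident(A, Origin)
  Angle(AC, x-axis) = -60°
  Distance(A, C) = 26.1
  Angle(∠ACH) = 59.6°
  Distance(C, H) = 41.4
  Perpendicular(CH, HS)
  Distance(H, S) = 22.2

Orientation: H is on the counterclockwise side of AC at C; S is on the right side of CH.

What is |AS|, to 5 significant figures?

52.858

A is at the origin; AC runs at -60.0° with length 26.1, so C = 26.1·(cos -60.0°, sin -60.0°) = (13.050, -22.603). ∠ACH = 59.6°, so CH runs at -60.0° + (180° − 59.6°) = 60.400° from the x-axis; with |CH| = 41.4, H = C + 41.4·(cos 60.400°, sin 60.400°) = (33.499, 13.394). The perpendicularity gives HS at right angles to CH; with |HS| = 22.2 on the right of CH, S = H + 22.2·(0.86949, -0.49394) = (52.802, 2.4283). Then |AS| = |S − A| = 52.858.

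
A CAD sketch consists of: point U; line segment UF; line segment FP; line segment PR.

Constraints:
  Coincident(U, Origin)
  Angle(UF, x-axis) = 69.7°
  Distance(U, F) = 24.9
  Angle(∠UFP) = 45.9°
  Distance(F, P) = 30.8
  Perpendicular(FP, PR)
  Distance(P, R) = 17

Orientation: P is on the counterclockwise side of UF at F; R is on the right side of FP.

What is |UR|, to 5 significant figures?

37.392

U is at the origin; UF runs at 69.7° with length 24.9, so F = 24.9·(cos 69.7°, sin 69.7°) = (8.6387, 23.353). ∠UFP = 45.9°, so FP runs at 69.7° + (180° − 45.9°) = 203.80° from the x-axis; with |FP| = 30.8, P = F + 30.8·(cos 203.80°, sin 203.80°) = (-19.542, 10.924). The perpendicularity gives PR at right angles to FP; with |PR| = 17.0 on the right of FP, R = P + 17.0·(-0.40355, 0.91496) = (-26.402, 26.479). Then |UR| = |R − U| = 37.392.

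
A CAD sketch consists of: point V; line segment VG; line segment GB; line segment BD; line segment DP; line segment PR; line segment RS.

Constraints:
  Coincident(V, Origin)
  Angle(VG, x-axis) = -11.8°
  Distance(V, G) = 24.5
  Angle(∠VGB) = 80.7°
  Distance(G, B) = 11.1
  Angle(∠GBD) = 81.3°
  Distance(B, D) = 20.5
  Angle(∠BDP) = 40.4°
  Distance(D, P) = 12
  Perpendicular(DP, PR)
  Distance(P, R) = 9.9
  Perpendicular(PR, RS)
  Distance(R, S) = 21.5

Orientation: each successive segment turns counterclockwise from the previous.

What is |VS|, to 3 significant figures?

17.5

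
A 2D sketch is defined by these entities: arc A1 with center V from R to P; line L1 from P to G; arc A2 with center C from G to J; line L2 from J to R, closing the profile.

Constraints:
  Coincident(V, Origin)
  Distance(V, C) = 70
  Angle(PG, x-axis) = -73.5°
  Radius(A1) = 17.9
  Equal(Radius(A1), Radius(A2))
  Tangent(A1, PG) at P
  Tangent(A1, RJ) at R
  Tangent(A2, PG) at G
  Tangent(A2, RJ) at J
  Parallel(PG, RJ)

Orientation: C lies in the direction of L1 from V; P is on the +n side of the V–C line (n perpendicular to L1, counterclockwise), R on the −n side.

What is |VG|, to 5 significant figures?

72.252

The slot axis is L1's direction at -73.5°, so u = (cos -73.5°, sin -73.5°) = (0.28402, -0.95882) and n = (−sin -73.5°, cos -73.5°) = (0.95882, 0.28402). V is at the origin and C lies 70.0 along u from V, so C = 70.0·u = (19.881, -67.117). Tangency of A1 to both parallel lines with radius 17.9 puts P and R at V ± 17.9·n: P = (17.163, 5.0839), R = (-17.163, -5.0839). Equal radii place G and J the same way about C: G = C + 17.9·n = (37.044, -62.034), J = C − 17.9·n = (2.7182, -72.201). Then |VG| = |G − V| = 72.252.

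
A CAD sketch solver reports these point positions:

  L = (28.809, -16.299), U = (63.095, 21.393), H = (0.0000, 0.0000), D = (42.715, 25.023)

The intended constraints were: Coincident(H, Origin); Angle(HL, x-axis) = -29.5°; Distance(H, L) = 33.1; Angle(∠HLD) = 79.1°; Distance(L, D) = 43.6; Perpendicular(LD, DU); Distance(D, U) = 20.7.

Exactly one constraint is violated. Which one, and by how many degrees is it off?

Perpendicular(LD, DU) — off by 8.50°.

H = (0.00, 0.00) ✓; HL at -29.50° ✓; |HL| = 33.10 ✓; ∠HLD = 79.10° ✓; |LD| = 43.60 ✓; ∠(LD, DU) = 81.50° ✗; |DU| = 20.70 ✓.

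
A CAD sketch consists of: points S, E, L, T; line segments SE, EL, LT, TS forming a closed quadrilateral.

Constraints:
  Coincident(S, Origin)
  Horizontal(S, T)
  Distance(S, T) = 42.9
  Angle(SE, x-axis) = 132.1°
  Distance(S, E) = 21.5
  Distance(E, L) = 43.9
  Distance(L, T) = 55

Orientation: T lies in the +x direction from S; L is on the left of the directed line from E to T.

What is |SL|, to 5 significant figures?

50.367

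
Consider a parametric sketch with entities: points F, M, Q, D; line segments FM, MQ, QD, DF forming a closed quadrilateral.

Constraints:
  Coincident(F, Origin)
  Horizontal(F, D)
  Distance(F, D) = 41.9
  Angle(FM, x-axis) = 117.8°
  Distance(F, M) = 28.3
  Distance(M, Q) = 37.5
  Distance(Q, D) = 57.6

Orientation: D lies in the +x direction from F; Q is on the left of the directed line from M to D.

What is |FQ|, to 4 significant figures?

52.53

F is at the origin; FD is horizontal with |FD| = 41.9 and D in +x, so D = (41.9, 0). FM runs at 117.8° with |FM| = 28.3, so M = (-13.20, 25.03). Q is determined by |MQ| = 37.5 and |QD| = 57.6 together: it lies at the intersection of circle(M, 37.5) and circle(D, 57.6). With |MD| = 60.52, the foot of the radical line on MD is 14.47 from M and the perpendicular offset is √(37.5² − 14.47²) = 34.60. Taking the left-of-MD solution: Q = (14.28, 50.55).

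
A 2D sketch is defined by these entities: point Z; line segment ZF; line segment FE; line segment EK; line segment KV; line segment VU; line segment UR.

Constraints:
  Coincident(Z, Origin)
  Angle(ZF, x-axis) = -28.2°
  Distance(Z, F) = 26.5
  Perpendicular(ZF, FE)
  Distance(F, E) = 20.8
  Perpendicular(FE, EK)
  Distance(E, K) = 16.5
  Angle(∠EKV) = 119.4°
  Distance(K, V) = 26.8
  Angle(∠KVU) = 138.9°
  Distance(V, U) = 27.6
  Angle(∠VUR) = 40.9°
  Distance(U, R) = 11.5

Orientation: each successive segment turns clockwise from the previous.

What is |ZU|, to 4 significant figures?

29.68

∠EKV = 119.4° gives KV at 91.20° from the x-axis; with |KV| = 26.8, V = (-1.577, 3.738). ∠KVU = 138.9° gives VU at 50.10° from the x-axis; with |VU| = 27.6, U = (16.13, 24.91). Then |ZU| = |U − Z| = 29.68.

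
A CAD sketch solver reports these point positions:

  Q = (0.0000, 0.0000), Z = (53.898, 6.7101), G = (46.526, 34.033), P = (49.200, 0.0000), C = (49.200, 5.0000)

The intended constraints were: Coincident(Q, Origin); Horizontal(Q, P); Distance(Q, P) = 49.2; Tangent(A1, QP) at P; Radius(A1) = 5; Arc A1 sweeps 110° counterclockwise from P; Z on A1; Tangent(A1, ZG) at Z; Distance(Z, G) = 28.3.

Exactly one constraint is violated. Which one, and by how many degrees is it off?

Tangent(A1, ZG) at Z — off by 4.90°.

Q = (0.00, 0.00) ✓; Q.y = 0.00, P.y = 0.00 ✓; |QP| = 49.20 ✓; ∠(CP, PQ) = 90.00° ✓; |CP| = 5.000 ✓; bearing(C→Z) − bearing(C→P) = 110.0° ✓; |CZ| = 5.000 ✓; ∠(CZ, ZG) = 94.90° ✗; |ZG| = 28.30 ✓.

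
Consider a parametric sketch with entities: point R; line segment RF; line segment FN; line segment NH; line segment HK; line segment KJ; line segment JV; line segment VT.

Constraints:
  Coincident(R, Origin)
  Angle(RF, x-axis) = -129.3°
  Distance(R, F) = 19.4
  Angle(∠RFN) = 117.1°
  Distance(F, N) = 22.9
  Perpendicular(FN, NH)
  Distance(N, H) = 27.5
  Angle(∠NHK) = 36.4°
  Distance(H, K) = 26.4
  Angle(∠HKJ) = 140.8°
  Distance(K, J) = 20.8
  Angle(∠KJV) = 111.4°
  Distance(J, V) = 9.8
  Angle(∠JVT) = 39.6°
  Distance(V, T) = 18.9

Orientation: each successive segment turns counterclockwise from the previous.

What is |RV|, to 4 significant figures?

43.76

∠HKJ = 140.8° gives KJ at -153.6° from the x-axis; with |KJ| = 20.8, J = (-22.29, -28.39). ∠KJV = 111.4° gives JV at -85.00° from the x-axis; with |JV| = 9.8, V = (-21.44, -38.15). Then |RV| = |V − R| = 43.76.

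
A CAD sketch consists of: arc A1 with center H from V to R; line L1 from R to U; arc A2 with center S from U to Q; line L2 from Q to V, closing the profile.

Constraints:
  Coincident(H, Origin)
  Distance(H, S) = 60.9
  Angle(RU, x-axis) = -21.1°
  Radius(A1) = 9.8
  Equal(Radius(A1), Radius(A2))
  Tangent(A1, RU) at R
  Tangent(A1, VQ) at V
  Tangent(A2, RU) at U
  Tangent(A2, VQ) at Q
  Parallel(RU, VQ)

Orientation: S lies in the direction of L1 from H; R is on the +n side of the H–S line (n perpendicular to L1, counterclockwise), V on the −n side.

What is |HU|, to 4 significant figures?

61.68

The slot axis is L1's direction at -21.1°, so u = (cos -21.1°, sin -21.1°) = (0.9330, -0.3600) and n = (−sin -21.1°, cos -21.1°) = (0.3600, 0.9330). H is at the origin and S lies 60.9 along u from H, so S = 60.9·u = (56.82, -21.92). Tangency of A1 to both parallel lines with radius 9.8 puts R and V at H ± 9.8·n: R = (3.528, 9.143), V = (-3.528, -9.143). Equal radii place U and Q the same way about S: U = S + 9.8·n = (60.34, -12.78), Q = S − 9.8·n = (53.29, -31.07). Then |HU| = |U − H| = 61.68.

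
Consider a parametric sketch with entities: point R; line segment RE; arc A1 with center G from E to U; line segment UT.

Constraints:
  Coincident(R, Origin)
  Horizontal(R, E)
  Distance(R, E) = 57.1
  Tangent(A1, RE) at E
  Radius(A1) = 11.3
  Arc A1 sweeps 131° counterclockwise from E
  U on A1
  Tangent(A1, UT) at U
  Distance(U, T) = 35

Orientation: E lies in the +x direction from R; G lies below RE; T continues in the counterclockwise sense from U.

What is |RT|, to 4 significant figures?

84.58

R is at the origin; RE is horizontal with |RE| = 57.1 and E on the +x side, so E = (57.10, 0.000). Tangency of A1 to RE means the radius GE is perpendicular to RE, so G = E + (0, -11.3) = (57.10, -11.30). On A1, E sits at bearing 90° from G; a 131° counterclockwise sweep puts U at bearing 221°, so U = G + 11.3·(cos 221°, sin 221°) = (48.57, -18.71). The tangent condition forces GU to be normal to UT, so UT runs along (−sin 221°, cos 221°); with |UT| = 35.0, T = (71.53, -45.13). Then |RT| = |T − R| = 84.58.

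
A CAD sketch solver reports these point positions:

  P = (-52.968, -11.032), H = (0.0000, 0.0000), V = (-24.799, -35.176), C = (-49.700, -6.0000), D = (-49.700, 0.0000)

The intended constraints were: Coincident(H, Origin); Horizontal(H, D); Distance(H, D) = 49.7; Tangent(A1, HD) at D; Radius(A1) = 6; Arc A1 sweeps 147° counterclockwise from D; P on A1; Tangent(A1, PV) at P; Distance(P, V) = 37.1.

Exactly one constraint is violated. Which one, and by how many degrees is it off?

Tangent(A1, PV) at P — off by 7.60°.

H = (0.00, 0.00) ✓; H.y = 0.00, D.y = 0.00 ✓; |HD| = 49.70 ✓; ∠(CD, DH) = 90.00° ✓; |CD| = 6.000 ✓; bearing(C→P) − bearing(C→D) = 147.0° ✓; |CP| = 6.000 ✓; ∠(CP, PV) = 97.60° ✗; |PV| = 37.10 ✓.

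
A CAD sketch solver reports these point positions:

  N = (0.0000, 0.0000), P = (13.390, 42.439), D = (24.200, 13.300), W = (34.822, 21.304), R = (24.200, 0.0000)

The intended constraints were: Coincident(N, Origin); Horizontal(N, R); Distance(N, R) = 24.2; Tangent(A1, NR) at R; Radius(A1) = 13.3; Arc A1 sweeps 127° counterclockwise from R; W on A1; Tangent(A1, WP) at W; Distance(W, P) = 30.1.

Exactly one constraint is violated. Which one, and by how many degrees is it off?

Tangent(A1, WP) at W — off by 8.40°.

N = (0.00, 0.00) ✓; N.y = 0.00, R.y = 0.00 ✓; |NR| = 24.20 ✓; ∠(DR, RN) = 90.00° ✓; |DR| = 13.30 ✓; bearing(D→W) − bearing(D→R) = 127.0° ✓; |DW| = 13.30 ✓; ∠(DW, WP) = 81.60° ✗; |WP| = 30.10 ✓.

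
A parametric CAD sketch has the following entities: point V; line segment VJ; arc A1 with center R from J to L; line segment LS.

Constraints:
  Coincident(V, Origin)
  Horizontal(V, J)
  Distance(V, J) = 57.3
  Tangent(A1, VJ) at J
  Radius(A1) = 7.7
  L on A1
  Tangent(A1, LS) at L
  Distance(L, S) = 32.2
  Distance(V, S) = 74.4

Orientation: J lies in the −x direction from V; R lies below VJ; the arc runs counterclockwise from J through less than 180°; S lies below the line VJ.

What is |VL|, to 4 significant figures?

65.50

V is at the origin; V and J share the same y with |VJ| = 57.3 and J on the −x side, so J = (-57.30, 0.000). A1 meets VJ tangentially, so RJ is at right angles to VJ, so R = J + (0, -7.7) = (-57.30, -7.700). Since RL ⟂ LS (tangency), |RS| = √(7.7² + 32.2²) = 33.11 regardless of where L sits on A1. So S lies on both circle(V, 74.4) and circle(R, 33.11); the below-VJ intersection is S = (-62.48, -40.40). L is the foot of the tangent from S: L = (-64.98, -8.298).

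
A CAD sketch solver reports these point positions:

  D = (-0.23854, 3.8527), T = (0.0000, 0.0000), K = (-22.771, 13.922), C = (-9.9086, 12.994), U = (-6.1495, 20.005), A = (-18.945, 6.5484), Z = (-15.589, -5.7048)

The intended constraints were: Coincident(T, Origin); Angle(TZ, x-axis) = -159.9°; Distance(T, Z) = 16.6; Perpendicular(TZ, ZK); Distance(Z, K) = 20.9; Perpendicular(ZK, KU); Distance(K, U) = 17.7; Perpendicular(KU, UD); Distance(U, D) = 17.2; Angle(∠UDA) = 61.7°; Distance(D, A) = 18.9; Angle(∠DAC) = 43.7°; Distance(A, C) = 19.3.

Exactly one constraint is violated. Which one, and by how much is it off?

Distance(A, C) = 19.3 — off by 8.20.

T = (0.00, 0.00) ✓; TZ at -159.9° ✓; |TZ| = 16.60 ✓; ∠(TZ, ZK) = 90.00° ✓; |ZK| = 20.90 ✓; ∠(ZK, KU) = 90.00° ✓; |KU| = 17.70 ✓; ∠(KU, UD) = 90.00° ✓; |UD| = 17.20 ✓; ∠UDA = 61.70° ✓; |DA| = 18.90 ✓; ∠DAC = 43.70° ✓; |AC| = 11.10 ✗.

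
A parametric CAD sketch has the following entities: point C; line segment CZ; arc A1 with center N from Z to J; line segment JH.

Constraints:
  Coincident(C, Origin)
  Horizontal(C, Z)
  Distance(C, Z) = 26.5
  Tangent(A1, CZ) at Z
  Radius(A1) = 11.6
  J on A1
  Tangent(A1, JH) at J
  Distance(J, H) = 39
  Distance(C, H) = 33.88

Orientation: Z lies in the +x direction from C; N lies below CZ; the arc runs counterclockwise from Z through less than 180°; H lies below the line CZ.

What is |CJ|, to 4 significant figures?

18.28

Checks: C.y = 0.00, Z.y = 0.00 ✓; |NJ| = 11.60 ✓; ∠(NJ, JH) = 90.00° ✓; |JH| = 39.00 ✓; |CH| = 33.88 ✓.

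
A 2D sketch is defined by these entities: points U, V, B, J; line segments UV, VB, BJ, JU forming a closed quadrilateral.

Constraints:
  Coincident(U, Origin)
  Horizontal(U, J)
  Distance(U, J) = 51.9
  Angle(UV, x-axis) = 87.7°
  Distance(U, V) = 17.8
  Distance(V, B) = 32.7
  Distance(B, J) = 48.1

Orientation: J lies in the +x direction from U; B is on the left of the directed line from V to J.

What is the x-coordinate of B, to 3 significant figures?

24.9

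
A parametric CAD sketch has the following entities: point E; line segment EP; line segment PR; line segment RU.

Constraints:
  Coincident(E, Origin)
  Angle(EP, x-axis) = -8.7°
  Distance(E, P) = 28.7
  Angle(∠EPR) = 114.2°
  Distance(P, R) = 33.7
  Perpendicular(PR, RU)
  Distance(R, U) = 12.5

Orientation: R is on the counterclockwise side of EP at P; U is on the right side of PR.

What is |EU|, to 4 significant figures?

59.69

∠EPR = 114.2°, so PR runs at -8.7° + (180° − 114.2°) = 57.10° from the x-axis; with |PR| = 33.7, R = P + 33.7·(cos 57.10°, sin 57.10°) = (46.67, 23.95). PR is perpendicular to RU; with |RU| = 12.5 on the right of PR, U = R + 12.5·(0.8396, -0.5432) = (57.17, 17.16). Then |EU| = |U − E| = 59.69.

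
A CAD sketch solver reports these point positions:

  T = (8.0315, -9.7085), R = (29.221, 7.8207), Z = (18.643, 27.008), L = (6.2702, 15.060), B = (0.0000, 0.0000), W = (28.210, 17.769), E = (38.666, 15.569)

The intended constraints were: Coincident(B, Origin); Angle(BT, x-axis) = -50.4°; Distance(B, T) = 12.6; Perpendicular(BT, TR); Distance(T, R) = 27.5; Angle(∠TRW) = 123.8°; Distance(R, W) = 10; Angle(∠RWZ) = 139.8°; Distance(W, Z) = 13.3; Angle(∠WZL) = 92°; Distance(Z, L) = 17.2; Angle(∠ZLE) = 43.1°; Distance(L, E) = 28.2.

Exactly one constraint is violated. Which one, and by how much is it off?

Distance(L, E) = 28.2 — off by 4.20.

B = (0.00, 0.00) ✓; BT at -50.40° ✓; |BT| = 12.60 ✓; ∠(BT, TR) = 90.00° ✓; |TR| = 27.50 ✓; ∠TRW = 123.8° ✓; |RW| = 10.00 ✓; ∠RWZ = 139.8° ✓; |WZ| = 13.30 ✓; ∠WZL = 92.00° ✓; |ZL| = 17.20 ✓; ∠ZLE = 43.10° ✓; |LE| = 32.40 ✗.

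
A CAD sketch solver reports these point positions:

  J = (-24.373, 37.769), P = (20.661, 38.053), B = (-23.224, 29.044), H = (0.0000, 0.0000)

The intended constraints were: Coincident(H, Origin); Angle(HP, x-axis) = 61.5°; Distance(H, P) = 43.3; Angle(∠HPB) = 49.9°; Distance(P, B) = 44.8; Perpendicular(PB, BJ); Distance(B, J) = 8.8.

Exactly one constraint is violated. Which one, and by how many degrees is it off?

Perpendicular(PB, BJ) — off by 4.10°.

H = (0.00, 0.00) ✓; HP at 61.50° ✓; |HP| = 43.30 ✓; ∠HPB = 49.90° ✓; |PB| = 44.80 ✓; ∠(PB, BJ) = 94.10° ✗; |BJ| = 8.800 ✓.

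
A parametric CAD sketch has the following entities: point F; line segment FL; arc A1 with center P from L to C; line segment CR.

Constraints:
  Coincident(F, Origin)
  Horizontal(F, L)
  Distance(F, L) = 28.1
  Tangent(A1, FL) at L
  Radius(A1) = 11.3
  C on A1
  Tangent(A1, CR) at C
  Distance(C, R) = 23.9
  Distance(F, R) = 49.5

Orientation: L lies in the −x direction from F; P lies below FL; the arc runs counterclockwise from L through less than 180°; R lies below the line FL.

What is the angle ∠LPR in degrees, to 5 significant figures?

170.52°

Checks: F = (0.00, 0.00) ✓; |PL| = 11.30 ✓; |PC| = 11.30 ✓; ∠(PC, CR) = 90.00° ✓; |CR| = 23.90 ✓; |FR| = 49.50 ✓.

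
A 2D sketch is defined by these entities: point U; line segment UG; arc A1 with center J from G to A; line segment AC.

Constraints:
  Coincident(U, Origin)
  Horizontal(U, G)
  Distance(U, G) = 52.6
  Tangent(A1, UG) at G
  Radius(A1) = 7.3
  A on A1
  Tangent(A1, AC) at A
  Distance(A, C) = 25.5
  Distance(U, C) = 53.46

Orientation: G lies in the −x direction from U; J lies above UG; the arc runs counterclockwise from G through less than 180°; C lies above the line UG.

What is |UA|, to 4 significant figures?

45.81

Checks: U = (0.00, 0.00) ✓; ∠(JG, GU) = 90.00° ✓; |JG| = 7.300 ✓; |JA| = 7.300 ✓; ∠(JA, AC) = 90.00° ✓; |AC| = 25.50 ✓; |UC| = 53.46 ✓.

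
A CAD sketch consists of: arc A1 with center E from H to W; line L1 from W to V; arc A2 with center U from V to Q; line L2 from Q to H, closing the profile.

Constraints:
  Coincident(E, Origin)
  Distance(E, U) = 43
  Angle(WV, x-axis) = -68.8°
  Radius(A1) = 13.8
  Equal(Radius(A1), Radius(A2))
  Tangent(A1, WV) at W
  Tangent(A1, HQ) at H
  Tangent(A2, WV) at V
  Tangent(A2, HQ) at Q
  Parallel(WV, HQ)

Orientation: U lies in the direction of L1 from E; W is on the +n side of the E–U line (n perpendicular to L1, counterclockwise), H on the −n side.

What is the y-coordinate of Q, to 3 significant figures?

-45.1

The slot axis is L1's direction at -68.8°, so u = (cos -68.8°, sin -68.8°) = (0.362, -0.932) and n = (−sin -68.8°, cos -68.8°) = (0.932, 0.362). E is at the origin and U lies 43.0 along u from E, so U = 43.0·u = (15.5, -40.1). Tangency of A1 to both parallel lines with radius 13.8 puts W and H at E ± 13.8·n: W = (12.9, 4.99), H = (-12.9, -4.99). Equal radii place V and Q the same way about U: V = U + 13.8·n = (28.4, -35.1), Q = U − 13.8·n = (2.68, -45.1). So Q.y = -45.1.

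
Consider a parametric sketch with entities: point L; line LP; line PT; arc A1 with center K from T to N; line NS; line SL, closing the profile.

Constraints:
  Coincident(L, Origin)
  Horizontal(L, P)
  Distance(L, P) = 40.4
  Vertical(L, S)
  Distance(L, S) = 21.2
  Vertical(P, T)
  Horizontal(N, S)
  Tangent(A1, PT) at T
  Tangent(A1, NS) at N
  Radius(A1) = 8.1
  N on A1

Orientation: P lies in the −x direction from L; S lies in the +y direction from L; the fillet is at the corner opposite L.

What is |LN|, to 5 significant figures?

38.636

L is at the origin; LP is horizontal with |LP| = 40.4 and P on the −x side, so P = (-40.400, 0.0000). LS is vertical with |LS| = 21.2 and S on the +y side, so S = (0.0000, 21.200). The virtual corner opposite L is at (-40.400, 21.200). A1 meets PT tangentially, so KT is at right angles to PT and tangency of A1 to NS means the radius KN is perpendicular to NS, with radius 8.1, so the center K sits 8.1 in from both sides at K = (-32.300, 13.100). That places the tangent points at T = (-40.400, 13.100) on PT and N = (-32.300, 21.200) on NS. Then |LN| = |N − L| = 38.636.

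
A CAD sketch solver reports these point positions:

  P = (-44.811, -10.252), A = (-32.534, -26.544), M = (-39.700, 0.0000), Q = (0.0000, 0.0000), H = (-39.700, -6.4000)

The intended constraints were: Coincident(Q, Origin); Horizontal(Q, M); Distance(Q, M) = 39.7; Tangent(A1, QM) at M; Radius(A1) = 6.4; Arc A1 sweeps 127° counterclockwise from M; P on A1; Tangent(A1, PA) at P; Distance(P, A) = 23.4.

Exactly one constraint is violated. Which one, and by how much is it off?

Distance(P, A) = 23.4 — off by 3.00.

Q = (0.00, 0.00) ✓; Q.y = 0.00, M.y = 0.00 ✓; |QM| = 39.70 ✓; ∠(HM, MQ) = 90.00° ✓; |HM| = 6.400 ✓; bearing(H→P) − bearing(H→M) = 127.0° ✓; |HP| = 6.400 ✓; ∠(HP, PA) = 90.00° ✓; |PA| = 20.40 ✗.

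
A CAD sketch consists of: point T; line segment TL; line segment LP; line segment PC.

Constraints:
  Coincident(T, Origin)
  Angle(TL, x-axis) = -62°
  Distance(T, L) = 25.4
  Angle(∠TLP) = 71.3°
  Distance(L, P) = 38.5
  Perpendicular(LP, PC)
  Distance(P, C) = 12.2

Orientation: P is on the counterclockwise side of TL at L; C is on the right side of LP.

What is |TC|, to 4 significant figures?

47.29

T is at the origin; TL runs at -62.0° with length 25.4, so L = 25.4·(cos -62.0°, sin -62.0°) = (11.92, -22.43). ∠TLP = 71.3°, so LP runs at -62.0° + (180° − 71.3°) = 46.70° from the x-axis; with |LP| = 38.5, P = L + 38.5·(cos 46.70°, sin 46.70°) = (38.33, 5.592). LP is perpendicular to PC; with |PC| = 12.2 on the right of LP, C = P + 12.2·(0.7278, -0.6858) = (47.21, -2.775). Then |TC| = |C − T| = 47.29.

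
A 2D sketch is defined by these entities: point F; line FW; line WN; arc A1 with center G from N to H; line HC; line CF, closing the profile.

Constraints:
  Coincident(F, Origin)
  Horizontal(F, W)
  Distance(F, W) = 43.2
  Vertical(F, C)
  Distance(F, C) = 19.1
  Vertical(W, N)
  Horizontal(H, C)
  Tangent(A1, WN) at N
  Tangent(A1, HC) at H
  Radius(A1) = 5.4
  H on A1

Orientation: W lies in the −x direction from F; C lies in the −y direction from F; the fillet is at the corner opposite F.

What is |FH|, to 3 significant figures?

42.4

F is at the origin; FW is horizontal with |FW| = 43.2 and W on the −x side, so W = (-43.2, 0.00). FC is vertical with |FC| = 19.1 and C on the −y side, so C = (0.00, -19.1). The virtual corner opposite F is at (-43.2, -19.1). Tangency of A1 to WN means the radius GN is perpendicular to WN and tangency of A1 to HC means the radius GH is perpendicular to HC, with radius 5.4, so the center G sits 5.4 in from both sides at G = (-37.8, -13.7). That places the tangent points at N = (-43.2, -13.7) on WN and H = (-37.8, -19.1) on HC. Then |FH| = |H − F| = 42.4.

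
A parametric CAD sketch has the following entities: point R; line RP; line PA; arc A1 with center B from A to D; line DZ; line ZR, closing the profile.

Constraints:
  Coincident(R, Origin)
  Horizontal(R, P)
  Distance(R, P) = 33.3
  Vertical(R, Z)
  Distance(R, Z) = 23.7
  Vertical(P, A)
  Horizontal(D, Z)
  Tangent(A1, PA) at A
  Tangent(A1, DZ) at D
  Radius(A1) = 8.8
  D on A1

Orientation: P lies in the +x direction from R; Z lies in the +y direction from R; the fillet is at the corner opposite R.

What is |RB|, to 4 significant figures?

28.68

R is at the origin; R and P share the same y with |RP| = 33.3 and P on the +x side, so P = (33.30, 0.000). RZ is vertical with |RZ| = 23.7 and Z on the +y side, so Z = (0.000, 23.70). The virtual corner opposite R is at (33.30, 23.70). The tangent condition forces BA to be normal to PA and tangency of A1 to DZ means the radius BD is perpendicular to DZ, with radius 8.8, so the center B sits 8.8 in from both sides at B = (24.50, 14.90). Then |RB| = |B − R| = 28.68.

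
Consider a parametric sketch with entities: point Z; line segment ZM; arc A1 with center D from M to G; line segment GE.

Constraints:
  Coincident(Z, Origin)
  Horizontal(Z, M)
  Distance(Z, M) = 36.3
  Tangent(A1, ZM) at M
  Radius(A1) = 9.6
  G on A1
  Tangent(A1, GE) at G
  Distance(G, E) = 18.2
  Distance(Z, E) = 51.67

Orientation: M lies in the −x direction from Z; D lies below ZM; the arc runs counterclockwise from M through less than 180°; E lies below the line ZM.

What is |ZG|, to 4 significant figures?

47.12

Checks: |DG| = 9.600 ✓; ∠(DG, GE) = 90.00° ✓; |GE| = 18.20 ✓; |ZE| = 51.67 ✓.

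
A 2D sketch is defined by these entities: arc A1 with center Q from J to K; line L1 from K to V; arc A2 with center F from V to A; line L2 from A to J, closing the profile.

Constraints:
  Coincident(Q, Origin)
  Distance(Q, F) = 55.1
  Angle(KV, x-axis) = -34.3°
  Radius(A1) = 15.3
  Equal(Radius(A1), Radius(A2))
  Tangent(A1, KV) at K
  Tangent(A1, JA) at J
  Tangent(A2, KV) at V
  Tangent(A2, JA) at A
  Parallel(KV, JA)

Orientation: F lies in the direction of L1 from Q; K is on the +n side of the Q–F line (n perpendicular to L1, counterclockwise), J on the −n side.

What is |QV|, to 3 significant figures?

57.2

Tangency of A1 to both parallel lines with radius 15.3 puts K and J at Q ± 15.3·n: K = (8.62, 12.6), J = (-8.62, -12.6). Equal radii place V and A the same way about F: V = F + 15.3·n = (54.1, -18.4), A = F − 15.3·n = (36.9, -43.7). Then |QV| = |V − Q| = 57.2.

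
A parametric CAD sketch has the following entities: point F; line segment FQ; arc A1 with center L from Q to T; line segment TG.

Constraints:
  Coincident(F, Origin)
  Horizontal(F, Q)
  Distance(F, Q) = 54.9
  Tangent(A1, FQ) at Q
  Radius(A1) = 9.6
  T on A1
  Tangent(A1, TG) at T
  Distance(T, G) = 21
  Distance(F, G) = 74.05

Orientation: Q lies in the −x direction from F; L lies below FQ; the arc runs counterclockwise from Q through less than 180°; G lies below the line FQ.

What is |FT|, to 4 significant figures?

64.78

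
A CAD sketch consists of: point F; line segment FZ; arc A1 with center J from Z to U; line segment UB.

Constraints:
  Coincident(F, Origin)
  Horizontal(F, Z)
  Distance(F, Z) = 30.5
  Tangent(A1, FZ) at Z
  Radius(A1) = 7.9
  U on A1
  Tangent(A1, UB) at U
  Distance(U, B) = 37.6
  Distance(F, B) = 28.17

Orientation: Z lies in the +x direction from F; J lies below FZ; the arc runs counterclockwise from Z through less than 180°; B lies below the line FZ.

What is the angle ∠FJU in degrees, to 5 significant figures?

31.921°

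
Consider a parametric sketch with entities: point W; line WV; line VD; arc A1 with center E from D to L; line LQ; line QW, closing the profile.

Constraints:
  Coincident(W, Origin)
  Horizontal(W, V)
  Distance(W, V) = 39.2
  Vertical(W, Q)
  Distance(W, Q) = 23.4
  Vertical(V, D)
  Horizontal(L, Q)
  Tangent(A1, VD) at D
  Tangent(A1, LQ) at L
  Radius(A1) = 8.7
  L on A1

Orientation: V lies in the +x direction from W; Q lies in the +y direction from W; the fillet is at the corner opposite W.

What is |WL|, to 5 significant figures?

38.442

W is at the origin; W and V share the same y with |WV| = 39.2 and V on the +x side, so V = (39.200, 0.0000). W and Q share the same x with |WQ| = 23.4 and Q on the +y side, so Q = (0.0000, 23.400). The virtual corner opposite W is at (39.200, 23.400). A1 meets VD tangentially, so ED is at right angles to VD and tangency of A1 to LQ means the radius EL is perpendicular to LQ, with radius 8.7, so the center E sits 8.7 in from both sides at E = (30.500, 14.700). That places the tangent points at D = (39.200, 14.700) on VD and L = (30.500, 23.400) on LQ. Then |WL| = |L − W| = 38.442.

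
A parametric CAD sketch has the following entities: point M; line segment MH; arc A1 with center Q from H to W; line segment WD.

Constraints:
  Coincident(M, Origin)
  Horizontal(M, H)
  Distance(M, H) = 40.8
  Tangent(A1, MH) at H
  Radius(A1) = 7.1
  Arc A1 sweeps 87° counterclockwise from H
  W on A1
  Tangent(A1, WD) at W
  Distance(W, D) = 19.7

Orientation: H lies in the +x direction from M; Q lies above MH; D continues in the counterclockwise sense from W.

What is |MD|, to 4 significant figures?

55.59

On A1, H sits at bearing -90° from Q; an 87° counterclockwise sweep puts W at bearing -3°, so W = Q + 7.1·(cos -3°, sin -3°) = (47.89, 6.728). The tangent condition forces QW to be normal to WD, so WD runs along (−sin -3°, cos -3°); with |WD| = 19.7, D = (48.92, 26.40). Then |MD| = |D − M| = 55.59.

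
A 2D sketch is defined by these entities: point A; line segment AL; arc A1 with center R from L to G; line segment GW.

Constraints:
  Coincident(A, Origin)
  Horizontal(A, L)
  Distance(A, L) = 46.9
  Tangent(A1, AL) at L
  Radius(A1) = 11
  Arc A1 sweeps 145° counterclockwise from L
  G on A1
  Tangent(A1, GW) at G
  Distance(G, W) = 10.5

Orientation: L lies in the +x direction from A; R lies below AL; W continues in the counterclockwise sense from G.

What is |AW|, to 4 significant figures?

55.66

A is at the origin; A and L share the same y with |AL| = 46.9 and L on the +x side, so L = (46.90, 0.000). The tangent condition forces RL to be normal to AL, so R = L + (0, -11) = (46.90, -11.00). On A1, L sits at bearing 90° from R; a 145° counterclockwise sweep puts G at bearing 235°, so G = R + 11.0·(cos 235°, sin 235°) = (40.59, -20.01). A1 meets GW tangentially, so RG is at right angles to GW, so GW runs along (−sin 235°, cos 235°); with |GW| = 10.5, W = (49.19, -26.03). Then |AW| = |W − A| = 55.66.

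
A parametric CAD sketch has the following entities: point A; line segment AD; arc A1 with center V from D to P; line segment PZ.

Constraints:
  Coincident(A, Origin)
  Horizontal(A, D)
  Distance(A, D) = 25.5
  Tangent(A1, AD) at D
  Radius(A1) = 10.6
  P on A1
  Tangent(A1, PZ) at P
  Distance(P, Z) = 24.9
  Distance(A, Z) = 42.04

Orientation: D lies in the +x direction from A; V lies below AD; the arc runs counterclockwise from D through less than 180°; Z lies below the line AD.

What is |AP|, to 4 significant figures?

19.68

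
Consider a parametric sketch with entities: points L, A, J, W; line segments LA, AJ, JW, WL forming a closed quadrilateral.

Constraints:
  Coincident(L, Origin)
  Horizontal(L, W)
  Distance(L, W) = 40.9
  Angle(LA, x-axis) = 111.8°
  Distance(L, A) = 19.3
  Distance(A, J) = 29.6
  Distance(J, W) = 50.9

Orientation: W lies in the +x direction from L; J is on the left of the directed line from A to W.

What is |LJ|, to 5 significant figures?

42.697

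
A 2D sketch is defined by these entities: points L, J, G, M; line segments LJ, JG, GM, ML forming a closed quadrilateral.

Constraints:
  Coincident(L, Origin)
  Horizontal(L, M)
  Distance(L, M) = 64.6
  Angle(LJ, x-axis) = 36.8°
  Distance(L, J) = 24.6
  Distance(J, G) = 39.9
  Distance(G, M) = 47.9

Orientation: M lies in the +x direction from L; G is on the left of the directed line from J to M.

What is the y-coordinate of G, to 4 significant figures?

44.33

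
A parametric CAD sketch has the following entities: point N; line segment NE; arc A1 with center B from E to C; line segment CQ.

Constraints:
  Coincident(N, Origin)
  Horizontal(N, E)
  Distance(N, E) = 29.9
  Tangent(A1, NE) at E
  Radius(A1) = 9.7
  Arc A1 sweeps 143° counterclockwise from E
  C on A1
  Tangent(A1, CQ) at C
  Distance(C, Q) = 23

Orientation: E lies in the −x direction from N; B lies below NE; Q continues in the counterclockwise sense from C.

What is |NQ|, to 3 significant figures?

35.8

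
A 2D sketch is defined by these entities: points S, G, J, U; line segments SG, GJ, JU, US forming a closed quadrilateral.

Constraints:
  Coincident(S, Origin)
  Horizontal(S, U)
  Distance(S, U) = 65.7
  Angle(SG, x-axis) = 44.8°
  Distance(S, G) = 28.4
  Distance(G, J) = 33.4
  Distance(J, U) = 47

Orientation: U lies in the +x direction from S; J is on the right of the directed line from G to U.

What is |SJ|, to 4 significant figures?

24.61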